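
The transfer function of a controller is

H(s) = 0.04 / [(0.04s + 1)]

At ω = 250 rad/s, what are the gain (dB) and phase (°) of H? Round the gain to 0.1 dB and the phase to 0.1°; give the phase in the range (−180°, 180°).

At ω = 250 rad/s:
pole (1 + j250·0.04) = 1 + j10 → |·| ≈ 10.05, ∠ ≈ 84.29°
|H| = 0.04 · 1 / (10.05) ≈ 0.0039801
Gain = 20 log₁₀(0.0039801) ≈ -48.00 dB
∠H = (0°) − (84.29°) = -84.29°

-48.0 dB, -84.3°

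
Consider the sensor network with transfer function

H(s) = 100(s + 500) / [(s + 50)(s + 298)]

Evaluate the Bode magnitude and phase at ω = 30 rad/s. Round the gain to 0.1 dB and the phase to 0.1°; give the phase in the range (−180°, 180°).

At s = jω = j30:
zero (s+500): 500 + j30 → |·| = √(500²+30²) = √250900 ≈ 500.9, ∠ = arctan(30/500) ≈ 3.43°
pole (s+50): 50 + j30 → |·| = √(50²+30²) = √3400 ≈ 58.31, ∠ = arctan(30/50) ≈ 30.96°
pole (s+298): 298 + j30 → |·| = √(298²+30²) = √89704 ≈ 299.51, ∠ = arctan(30/298) ≈ 5.75°
|H| = 100 · 500.9 / 17464 ≈ 2.8682
Gain = 20 log₁₀(2.8682) ≈ 9.15 dB
∠H = 3.43° − 36.71° = -33.28°

9.2 dB, -33.3°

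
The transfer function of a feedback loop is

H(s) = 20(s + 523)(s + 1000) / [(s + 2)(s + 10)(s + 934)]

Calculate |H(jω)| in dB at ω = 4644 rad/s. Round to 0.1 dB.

At s = jω = j4644:
zero (s+523): 523 + j4644 → |·| = √(523²+4644²) = √21840265 ≈ 4673.4, ∠ = arctan(4644/523) ≈ 83.57°
zero (s+1000): 1000 + j4644 → |·| = √(1000²+4644²) = √22566736 ≈ 4750.4, ∠ = arctan(4644/1000) ≈ 77.85°
pole (s+2): 2 + j4644 → |·| = √(2²+4644²) = √21566740 ≈ 4644, ∠ = arctan(4644/2) ≈ 89.98°
pole (s+10): 10 + j4644 → |·| = √(10²+4644²) = √21566836 ≈ 4644, ∠ = arctan(4644/10) ≈ 89.88°
pole (s+934): 934 + j4644 → |·| = √(934²+4644²) = √22439092 ≈ 4737, ∠ = arctan(4644/934) ≈ 78.63°
|H| = 20 · 2.2201e+07 / 1.0216e+11 ≈ 0.0043463
Gain = 20 log₁₀(0.0043463) ≈ -47.24 dB

-47.2 dB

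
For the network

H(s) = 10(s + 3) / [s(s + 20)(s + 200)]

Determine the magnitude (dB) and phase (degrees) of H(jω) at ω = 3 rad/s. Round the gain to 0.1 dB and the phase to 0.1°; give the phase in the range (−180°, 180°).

-49.1 dB, -54.4°

At s = jω = j3:
zero (s+3): 3 + j3 → |·| = √(3²+3²) = √18 ≈ 4.2426, ∠ = arctan(3/3) ≈ 45.00°
pole (s+20): 20 + j3 → |·| = √(20²+3²) = √409 ≈ 20.224, ∠ = arctan(3/20) ≈ 8.53°
pole (s+200): 200 + j3 → |·| = √(200²+3²) = √40009 ≈ 200.02, ∠ = arctan(3/200) ≈ 0.86°
pole at origin: |s| = 3, ∠ = 90.00° (in denominator)
|H| = 10 · 4.2426 / 12136 ≈ 0.0034959
Gain = 20 log₁₀(0.0034959) ≈ -49.13 dB
∠H = 45.00° − 99.39° = -54.39°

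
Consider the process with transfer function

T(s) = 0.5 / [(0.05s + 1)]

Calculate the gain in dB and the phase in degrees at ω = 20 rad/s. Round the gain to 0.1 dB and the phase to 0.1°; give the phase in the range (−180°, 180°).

At ω = 20 rad/s:
pole (1 + j20·0.05) = 1 + j1 → |·| ≈ 1.4142, ∠ ≈ 45.00°
|T| = 0.5 · 1 / (1.4142) ≈ 0.35356
Gain = 20 log₁₀(0.35356) ≈ -9.03 dB
∠T = (0°) − (45.00°) = -45.00°

-9.0 dB, -45.0°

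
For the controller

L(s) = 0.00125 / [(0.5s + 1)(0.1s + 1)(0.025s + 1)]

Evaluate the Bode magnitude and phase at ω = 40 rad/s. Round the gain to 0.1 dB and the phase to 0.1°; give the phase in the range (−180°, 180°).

At ω = 40 rad/s:
pole (1 + j40·0.5) = 1 + j20 → |·| ≈ 20.025, ∠ ≈ 87.14°
pole (1 + j40·0.1) = 1 + j4 → |·| ≈ 4.1231, ∠ ≈ 75.96°
pole (1 + j40·0.025) = 1 + j1 → |·| ≈ 1.4142, ∠ ≈ 45.00°
|L| = 0.00125 · 1 / (20.025 · 4.1231 · 1.4142) ≈ 1.0705e-05
Gain = 20 log₁₀(1.0705e-05) ≈ -99.41 dB
∠L = (0°) − (87.14° + 75.96° + 45.00°) = -208.10° ≡ 151.90° (principal value)

-99.4 dB, 151.9°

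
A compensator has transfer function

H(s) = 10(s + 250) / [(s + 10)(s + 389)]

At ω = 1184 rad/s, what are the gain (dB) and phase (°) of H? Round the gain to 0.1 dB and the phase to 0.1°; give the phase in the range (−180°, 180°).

At s = jω = j1184:
zero (s+250): 250 + j1184 → |·| = √(250²+1184²) = √1464356 ≈ 1210.1, ∠ = arctan(1184/250) ≈ 78.08°
pole (s+10): 10 + j1184 → |·| = √(10²+1184²) = √1401956 ≈ 1184, ∠ = arctan(1184/10) ≈ 89.52°
pole (s+389): 389 + j1184 → |·| = √(389²+1184²) = √1553177 ≈ 1246.3, ∠ = arctan(1184/389) ≈ 71.81°
|H| = 10 · 1210.1 / 1.4756e+06 ≈ 0.0082007
Gain = 20 log₁₀(0.0082007) ≈ -41.72 dB
∠H = 78.08° − 161.33° = -83.25°

-41.7 dB, -83.3°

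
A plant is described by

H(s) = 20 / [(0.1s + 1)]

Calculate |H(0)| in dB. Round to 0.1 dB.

26.0 dB

H(0) = 20 · 1 / 1 = 20
20 log₁₀(20) ≈ 26.02 dB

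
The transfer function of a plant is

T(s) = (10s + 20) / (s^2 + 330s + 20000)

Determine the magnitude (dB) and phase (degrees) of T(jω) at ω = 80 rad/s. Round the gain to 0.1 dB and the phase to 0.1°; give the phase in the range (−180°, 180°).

Substitute s = j80:
Numerator: 10(j80) + 20 = 20 + j800
Denominator: (j80)^2 + 330(j80) + 20000 = 13600 + j26400
|N| = √(20² + 800²) ≈ 800.25, ∠N ≈ 88.57°
|D| = √(13600² + 26400²) ≈ 29697, ∠D ≈ 62.74°
|T| = 800.25 / 29697 ≈ 0.026947
Gain = 20 log₁₀(0.026947) ≈ -31.39 dB
∠T = 88.57° − 62.74° = 25.83°

-31.4 dB, 25.8°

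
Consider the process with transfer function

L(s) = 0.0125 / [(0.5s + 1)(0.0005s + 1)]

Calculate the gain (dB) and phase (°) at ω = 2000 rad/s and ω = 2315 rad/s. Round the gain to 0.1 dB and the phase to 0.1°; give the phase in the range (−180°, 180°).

At ω = 2000 rad/s:
pole (1 + j2000·0.5) = 1 + j1000 → |·| ≈ 1000, ∠ ≈ 89.94°
pole (1 + j2000·0.0005) = 1 + j1 → |·| ≈ 1.4142, ∠ ≈ 45.00°
|L| = 0.0125 · 1 / (1000 · 1.4142) ≈ 8.8389e-06
Gain = 20 log₁₀(8.8389e-06) ≈ -101.07 dB
∠L = (0°) − (89.94° + 45.00°) = -134.94°

At ω = 2315 rad/s:
pole (1 + j2315·0.5) = 1 + j1157.5 → |·| ≈ 1157.5, ∠ ≈ 89.95°
pole (1 + j2315·0.0005) = 1 + j1.1575 → |·| ≈ 1.5296, ∠ ≈ 49.18°
|L| = 0.0125 · 1 / (1157.5 · 1.5296) ≈ 7.0601e-06
Gain = 20 log₁₀(7.0601e-06) ≈ -103.02 dB
∠L = (0°) − (89.95° + 49.18°) = -139.13°

ω = 2000: -101.1 dB, -134.9°; ω = 2315: -103.0 dB, -139.1°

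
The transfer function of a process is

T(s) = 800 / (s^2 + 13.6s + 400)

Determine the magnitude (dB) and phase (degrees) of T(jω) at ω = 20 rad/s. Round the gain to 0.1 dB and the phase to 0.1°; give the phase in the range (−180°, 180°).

9.4 dB, -90.0°

At s = jω = j20:
quadratic: (j20)² + 13.6·j20 + 400 = 0 + j272 → |·| ≈ 272, ∠ ≈ 90.00°
|T| = 800 / 272 ≈ 2.9412
Gain = 20 log₁₀(2.9412) ≈ 9.37 dB
∠T = 0.00° − 90.00° = -90.00°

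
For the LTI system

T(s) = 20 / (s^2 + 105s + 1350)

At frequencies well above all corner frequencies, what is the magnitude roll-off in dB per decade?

-40 dB/decade

Each pole contributes −20 dB/decade at high frequency; each zero contributes +20 dB/decade.
Net: 0 zero(s) − 2 pole(s) → -40 dB/decade.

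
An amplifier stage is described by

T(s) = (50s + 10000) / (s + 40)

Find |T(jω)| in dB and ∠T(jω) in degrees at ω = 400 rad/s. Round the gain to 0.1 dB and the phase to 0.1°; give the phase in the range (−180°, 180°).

Substitute s = j400:
Numerator: 50(j400) + 10000 = 10000 + j20000
Denominator: (j400) + 40 = 40 + j400
|N| = √(10000² + 20000²) ≈ 22361, ∠N ≈ 63.43°
|D| = √(40² + 400²) ≈ 402, ∠D ≈ 84.29°
|T| = 22361 / 402 ≈ 55.624
Gain = 20 log₁₀(55.624) ≈ 34.91 dB
∠T = 63.43° − 84.29° = -20.86°

34.9 dB, -20.9°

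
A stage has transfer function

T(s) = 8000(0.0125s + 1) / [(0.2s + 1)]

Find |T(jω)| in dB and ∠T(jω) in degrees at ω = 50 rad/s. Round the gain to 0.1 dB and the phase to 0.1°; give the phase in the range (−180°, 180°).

59.5 dB, -52.3°

At ω = 50 rad/s:
zero (1 + j50·0.0125) = 1 + j0.625 → |·| ≈ 1.1792, ∠ ≈ 32.01°
pole (1 + j50·0.2) = 1 + j10 → |·| ≈ 10.05, ∠ ≈ 84.29°
|T| = 8000 · 1.1792 / (10.05) ≈ 938.67
Gain = 20 log₁₀(938.67) ≈ 59.45 dB
∠T = (32.01°) − (84.29°) = -52.28°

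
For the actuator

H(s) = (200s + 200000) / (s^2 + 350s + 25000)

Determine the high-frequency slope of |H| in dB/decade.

Each pole contributes −20 dB/decade at high frequency; each zero contributes +20 dB/decade.
Net: 1 zero(s) − 2 pole(s) → -20 dB/decade.

-20 dB/decade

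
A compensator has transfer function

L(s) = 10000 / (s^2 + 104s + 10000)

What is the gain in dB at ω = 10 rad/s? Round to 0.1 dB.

At s = jω = j10:
quadratic: (j10)² + 104·j10 + 10000 = 9900 + j1040 → |·| ≈ 9954.5, ∠ ≈ 6.00°
|L| = 10000 / 9954.5 ≈ 1.0046
Gain = 20 log₁₀(1.0046) ≈ 0.04 dB

0.0 dB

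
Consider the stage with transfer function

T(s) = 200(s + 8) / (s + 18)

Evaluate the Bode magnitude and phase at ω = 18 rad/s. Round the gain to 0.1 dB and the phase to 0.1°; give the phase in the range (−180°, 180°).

43.8 dB, 21.0°

At s = jω = j18:
zero (s+8): 8 + j18 → |·| = √(8²+18²) = √388 ≈ 19.698, ∠ = arctan(18/8) ≈ 66.04°
pole (s+18): 18 + j18 → |·| = √(18²+18²) = √648 ≈ 25.456, ∠ = arctan(18/18) ≈ 45.00°
|T| = 200 · 19.698 / 25.456 ≈ 154.76
Gain = 20 log₁₀(154.76) ≈ 43.79 dB
∠T = 66.04° − 45.00° = 21.04°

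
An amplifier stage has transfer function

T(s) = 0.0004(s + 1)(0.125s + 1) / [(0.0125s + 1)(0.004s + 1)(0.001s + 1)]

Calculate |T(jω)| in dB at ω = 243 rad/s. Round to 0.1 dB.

-3.8 dB

At ω = 243 rad/s:
zero (1 + j243·1) = 1 + j243 → |·| ≈ 243, ∠ ≈ 89.76°
zero (1 + j243·0.125) = 1 + j30.375 → |·| ≈ 30.391, ∠ ≈ 88.11°
pole (1 + j243·0.0125) = 1 + j3.0375 → |·| ≈ 3.1979, ∠ ≈ 71.78°
pole (1 + j243·0.004) = 1 + j0.972 → |·| ≈ 1.3946, ∠ ≈ 44.19°
pole (1 + j243·0.001) = 1 + j0.243 → |·| ≈ 1.0291, ∠ ≈ 13.66°
|T| = 0.0004 · 243 · 30.391 / (3.1979 · 1.3946 · 1.0291) ≈ 0.64363
Gain = 20 log₁₀(0.64363) ≈ -3.83 dB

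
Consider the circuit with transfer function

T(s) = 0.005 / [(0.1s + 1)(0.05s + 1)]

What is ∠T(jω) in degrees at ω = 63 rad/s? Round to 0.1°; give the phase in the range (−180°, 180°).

-153.4°

At ω = 63 rad/s:
pole (1 + j63·0.1) = 1 + j6.3 → |·| ≈ 6.3789, ∠ ≈ 80.98°
pole (1 + j63·0.05) = 1 + j3.15 → |·| ≈ 3.3049, ∠ ≈ 72.39°
∠T = (0°) − (80.98° + 72.39°) = -153.37°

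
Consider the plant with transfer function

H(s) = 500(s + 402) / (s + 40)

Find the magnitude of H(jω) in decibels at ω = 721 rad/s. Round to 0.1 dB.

At s = jω = j721:
zero (s+402): 402 + j721 → |·| = √(402²+721²) = √681445 ≈ 825.5, ∠ = arctan(721/402) ≈ 60.86°
pole (s+40): 40 + j721 → |·| = √(40²+721²) = √521441 ≈ 722.11, ∠ = arctan(721/40) ≈ 86.82°
|H| = 500 · 825.5 / 722.11 ≈ 571.59
Gain = 20 log₁₀(571.59) ≈ 55.14 dB

55.1 dB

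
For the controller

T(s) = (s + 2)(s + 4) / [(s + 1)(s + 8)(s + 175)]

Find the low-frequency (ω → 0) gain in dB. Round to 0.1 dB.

T(0) = 1·2·4 / (1·8·175) ≈ 0.0057143
20 log₁₀(0.0057143) ≈ -44.86 dB

-44.9 dB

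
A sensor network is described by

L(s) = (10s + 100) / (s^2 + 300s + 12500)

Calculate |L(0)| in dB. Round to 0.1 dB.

-41.9 dB

L(0) = 100 / 12500 = 0.008
20 log₁₀(0.008) ≈ -41.94 dB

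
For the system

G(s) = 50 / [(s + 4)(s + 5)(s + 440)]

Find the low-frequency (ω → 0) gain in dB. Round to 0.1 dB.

G(0) = 50 / (4·5·440) ≈ 0.0056818
20 log₁₀(0.0056818) ≈ -44.91 dB

-44.9 dB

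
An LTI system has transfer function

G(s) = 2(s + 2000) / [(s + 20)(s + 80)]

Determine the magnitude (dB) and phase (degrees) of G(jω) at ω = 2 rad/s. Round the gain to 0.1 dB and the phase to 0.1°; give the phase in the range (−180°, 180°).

7.9 dB, -7.1°

At s = jω = j2:
zero (s+2000): 2000 + j2 → |·| = √(2000²+2²) = √4000004 ≈ 2000, ∠ = arctan(2/2000) ≈ 0.06°
pole (s+20): 20 + j2 → |·| = √(20²+2²) = √404 ≈ 20.1, ∠ = arctan(2/20) ≈ 5.71°
pole (s+80): 80 + j2 → |·| = √(80²+2²) = √6404 ≈ 80.025, ∠ = arctan(2/80) ≈ 1.43°
|G| = 2 · 2000 / 1608.5 ≈ 2.4868
Gain = 20 log₁₀(2.4868) ≈ 7.91 dB
∠G = 0.06° − 7.14° = -7.08°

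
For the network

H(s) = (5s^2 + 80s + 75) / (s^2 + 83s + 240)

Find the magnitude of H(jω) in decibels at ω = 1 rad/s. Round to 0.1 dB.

Substitute s = j1:
Numerator: 5(j1)^2 + 80(j1) + 75 = 70 + j80
Denominator: (j1)^2 + 83(j1) + 240 = 239 + j83
|N| = √(70² + 80²) ≈ 106.3, ∠N ≈ 48.81°
|D| = √(239² + 83²) ≈ 253, ∠D ≈ 19.15°
|H| = 106.3 / 253 ≈ 0.42016
Gain = 20 log₁₀(0.42016) ≈ -7.53 dB

-7.5 dB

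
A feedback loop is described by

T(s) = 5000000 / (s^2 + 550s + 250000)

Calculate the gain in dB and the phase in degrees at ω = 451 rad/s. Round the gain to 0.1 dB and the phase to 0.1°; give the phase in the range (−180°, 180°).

25.9 dB, -79.4°

At s = jω = j451:
quadratic: (j451)² + 550·j451 + 250000 = 46599 + j248050 → |·| ≈ 2.5239e+05, ∠ ≈ 79.36°
|T| = 5000000 / 2.5239e+05 ≈ 19.811
Gain = 20 log₁₀(19.811) ≈ 25.94 dB
∠T = 0.00° − 79.36° = -79.36°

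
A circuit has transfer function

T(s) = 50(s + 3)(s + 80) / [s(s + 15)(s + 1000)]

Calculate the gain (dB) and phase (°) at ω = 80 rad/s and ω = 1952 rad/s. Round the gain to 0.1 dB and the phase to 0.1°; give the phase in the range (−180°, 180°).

ω = 80: -23.2 dB, -41.1°; ω = 1952: -32.8 dB, -64.9°

At s = jω = j80:
zero (s+3): 3 + j80 → |·| = √(3²+80²) = √6409 ≈ 80.056, ∠ = arctan(80/3) ≈ 87.85°
zero (s+80): 80 + j80 → |·| = √(80²+80²) = √12800 ≈ 113.14, ∠ = arctan(80/80) ≈ 45.00°
pole (s+15): 15 + j80 → |·| = √(15²+80²) = √6625 ≈ 81.394, ∠ = arctan(80/15) ≈ 79.38°
pole (s+1000): 1000 + j80 → |·| = √(1000²+80²) = √1006400 ≈ 1003.2, ∠ = arctan(80/1000) ≈ 4.57°
pole at origin: |s| = 80, ∠ = 90.00° (in denominator)
|T| = 50 · 9057.5 / 6.5324e+06 ≈ 0.069328
Gain = 20 log₁₀(0.069328) ≈ -23.18 dB
∠T = 132.85° − 173.95° = -41.10°

At s = jω = j1952:
zero (s+3): 3 + j1952 → |·| = √(3²+1952²) = √3810313 ≈ 1952, ∠ = arctan(1952/3) ≈ 89.91°
zero (s+80): 80 + j1952 → |·| = √(80²+1952²) = √3816704 ≈ 1953.6, ∠ = arctan(1952/80) ≈ 87.65°
pole (s+15): 15 + j1952 → |·| = √(15²+1952²) = √3810529 ≈ 1952.1, ∠ = arctan(1952/15) ≈ 89.56°
pole (s+1000): 1000 + j1952 → |·| = √(1000²+1952²) = √4810304 ≈ 2193.2, ∠ = arctan(1952/1000) ≈ 62.87°
pole at origin: |s| = 1952, ∠ = 90.00° (in denominator)
|T| = 50 · 3.8134e+06 / 8.3572e+09 ≈ 0.022815
Gain = 20 log₁₀(0.022815) ≈ -32.84 dB
∠T = 177.56° − 242.43° = -64.87°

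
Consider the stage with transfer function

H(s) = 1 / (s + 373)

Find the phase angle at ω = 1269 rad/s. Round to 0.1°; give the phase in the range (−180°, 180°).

At s = jω = j1269:
pole (s+373): 373 + j1269 → |·| = √(373²+1269²) = √1749490 ≈ 1322.7, ∠ = arctan(1269/373) ≈ 73.62°
∠H = 0.00° − 73.62° = -73.62°

-73.6°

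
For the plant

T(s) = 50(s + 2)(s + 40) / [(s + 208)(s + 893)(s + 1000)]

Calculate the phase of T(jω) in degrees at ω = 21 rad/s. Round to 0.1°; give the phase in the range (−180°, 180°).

103.9°

At s = jω = j21:
zero (s+2): 2 + j21 → |·| = √(2²+21²) = √445 ≈ 21.095, ∠ = arctan(21/2) ≈ 84.56°
zero (s+40): 40 + j21 → |·| = √(40²+21²) = √2041 ≈ 45.177, ∠ = arctan(21/40) ≈ 27.70°
pole (s+208): 208 + j21 → |·| = √(208²+21²) = √43705 ≈ 209.06, ∠ = arctan(21/208) ≈ 5.77°
pole (s+893): 893 + j21 → |·| = √(893²+21²) = √797890 ≈ 893.25, ∠ = arctan(21/893) ≈ 1.35°
pole (s+1000): 1000 + j21 → |·| = √(1000²+21²) = √1000441 ≈ 1000.2, ∠ = arctan(21/1000) ≈ 1.20°
∠T = 112.26° − 8.32° = 103.94°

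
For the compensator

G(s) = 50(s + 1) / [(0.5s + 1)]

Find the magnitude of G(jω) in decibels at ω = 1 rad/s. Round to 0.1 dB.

36.0 dB

At ω = 1 rad/s:
zero (1 + j1·1) = 1 + j1 → |·| ≈ 1.4142, ∠ ≈ 45.00°
pole (1 + j1·0.5) = 1 + j0.5 → |·| ≈ 1.118, ∠ ≈ 26.57°
|G| = 50 · 1.4142 / (1.118) ≈ 63.247
Gain = 20 log₁₀(63.247) ≈ 36.02 dB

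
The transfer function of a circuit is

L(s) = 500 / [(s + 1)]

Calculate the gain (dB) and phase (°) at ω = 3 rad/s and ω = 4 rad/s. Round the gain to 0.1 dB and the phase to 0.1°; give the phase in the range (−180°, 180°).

ω = 3: 44.0 dB, -71.6°; ω = 4: 41.7 dB, -76.0°

At ω = 3 rad/s:
pole (1 + j3·1) = 1 + j3 → |·| ≈ 3.1623, ∠ ≈ 71.57°
|L| = 500 · 1 / (3.1623) ≈ 158.11
Gain = 20 log₁₀(158.11) ≈ 43.98 dB
∠L = (0°) − (71.57°) = -71.57°

At ω = 4 rad/s:
pole (1 + j4·1) = 1 + j4 → |·| ≈ 4.1231, ∠ ≈ 75.96°
|L| = 500 · 1 / (4.1231) ≈ 121.27
Gain = 20 log₁₀(121.27) ≈ 41.68 dB
∠L = (0°) − (75.96°) = -75.96°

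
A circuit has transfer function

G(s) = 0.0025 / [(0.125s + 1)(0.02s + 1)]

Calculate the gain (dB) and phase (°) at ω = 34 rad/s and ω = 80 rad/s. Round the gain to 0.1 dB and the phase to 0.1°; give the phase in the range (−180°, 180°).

ω = 34: -66.5 dB, -111.0°; ω = 80: -77.6 dB, -142.3°

At ω = 34 rad/s:
pole (1 + j34·0.125) = 1 + j4.25 → |·| ≈ 4.3661, ∠ ≈ 76.76°
pole (1 + j34·0.02) = 1 + j0.68 → |·| ≈ 1.2093, ∠ ≈ 34.22°
|G| = 0.0025 · 1 / (4.3661 · 1.2093) ≈ 0.00047349
Gain = 20 log₁₀(0.00047349) ≈ -66.49 dB
∠G = (0°) − (76.76° + 34.22°) = -110.98°

At ω = 80 rad/s:
pole (1 + j80·0.125) = 1 + j10 → |·| ≈ 10.05, ∠ ≈ 84.29°
pole (1 + j80·0.02) = 1 + j1.6 → |·| ≈ 1.8868, ∠ ≈ 57.99°
|G| = 0.0025 · 1 / (10.05 · 1.8868) ≈ 0.00013184
Gain = 20 log₁₀(0.00013184) ≈ -77.60 dB
∠G = (0°) − (84.29° + 57.99°) = -142.28°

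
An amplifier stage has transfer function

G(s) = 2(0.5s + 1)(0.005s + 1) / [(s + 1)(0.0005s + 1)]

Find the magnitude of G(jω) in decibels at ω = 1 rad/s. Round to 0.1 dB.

4.0 dB

At ω = 1 rad/s:
zero (1 + j1·0.5) = 1 + j0.5 → |·| ≈ 1.118, ∠ ≈ 26.57°
zero (1 + j1·0.005) = 1 + j0.005 → |·| ≈ 1, ∠ ≈ 0.29°
pole (1 + j1·1) = 1 + j1 → |·| ≈ 1.4142, ∠ ≈ 45.00°
pole (1 + j1·0.0005) = 1 + j0.0005 → |·| ≈ 1, ∠ ≈ 0.03°
|G| = 2 · 1.118 · 1 / (1.4142 · 1) ≈ 1.5811
Gain = 20 log₁₀(1.5811) ≈ 3.98 dB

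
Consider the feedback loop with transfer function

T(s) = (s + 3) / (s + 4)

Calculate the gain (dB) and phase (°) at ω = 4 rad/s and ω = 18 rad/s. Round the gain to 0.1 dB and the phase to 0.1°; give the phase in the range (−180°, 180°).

ω = 4: -1.1 dB, 8.1°; ω = 18: -0.1 dB, 3.1°

Substitute s = j4:
Numerator: (j4) + 3 = 3 + j4
Denominator: (j4) + 4 = 4 + j4
|N| = √(3² + 4²) ≈ 5, ∠N ≈ 53.13°
|D| = √(4² + 4²) ≈ 5.6569, ∠D ≈ 45.00°
|T| = 5 / 5.6569 ≈ 0.88388
Gain = 20 log₁₀(0.88388) ≈ -1.07 dB
∠T = 53.13° − 45.00° = 8.13°

Substitute s = j18:
Numerator: (j18) + 3 = 3 + j18
Denominator: (j18) + 4 = 4 + j18
|N| = √(3² + 18²) ≈ 18.248, ∠N ≈ 80.54°
|D| = √(4² + 18²) ≈ 18.439, ∠D ≈ 77.47°
|T| = 18.248 / 18.439 ≈ 0.98964
Gain = 20 log₁₀(0.98964) ≈ -0.09 dB
∠T = 80.54° − 77.47° = 3.07°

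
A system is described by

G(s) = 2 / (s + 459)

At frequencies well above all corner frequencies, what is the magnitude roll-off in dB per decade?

Each pole contributes −20 dB/decade at high frequency; each zero contributes +20 dB/decade.
Net: 0 zero(s) − 1 pole(s) → -20 dB/decade.

-20 dB/decade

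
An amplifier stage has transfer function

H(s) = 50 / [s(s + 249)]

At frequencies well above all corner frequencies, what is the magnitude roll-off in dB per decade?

-40 dB/decade

Each pole contributes −20 dB/decade at high frequency; each zero contributes +20 dB/decade.
Net: 0 zero(s) − 2 pole(s) → -40 dB/decade.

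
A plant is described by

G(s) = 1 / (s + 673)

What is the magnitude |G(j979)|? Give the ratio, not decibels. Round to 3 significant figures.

At s = jω = j979:
pole (s+673): 673 + j979 → |·| = √(673²+979²) = √1411370 ≈ 1188, ∠ = arctan(979/673) ≈ 55.49°
|G| = 1 / 1188 ≈ 0.00084175

0.000842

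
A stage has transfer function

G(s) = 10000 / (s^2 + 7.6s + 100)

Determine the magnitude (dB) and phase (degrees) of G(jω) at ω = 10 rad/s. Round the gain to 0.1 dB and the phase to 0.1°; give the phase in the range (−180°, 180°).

At s = jω = j10:
quadratic: (j10)² + 7.6·j10 + 100 = 0 + j76 → |·| ≈ 76, ∠ ≈ 90.00°
|G| = 10000 / 76 ≈ 131.58
Gain = 20 log₁₀(131.58) ≈ 42.38 dB
∠G = 0.00° − 90.00° = -90.00°

42.4 dB, -90.0°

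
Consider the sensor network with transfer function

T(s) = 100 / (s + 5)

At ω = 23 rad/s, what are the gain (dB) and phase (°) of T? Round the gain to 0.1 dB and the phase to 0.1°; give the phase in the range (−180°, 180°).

Substitute s = j23:
Numerator: 100 = 100 + j0
Denominator: (j23) + 5 = 5 + j23
|N| = √(100² + 0²) ≈ 100, ∠N ≈ 0.00°
|D| = √(5² + 23²) ≈ 23.537, ∠D ≈ 77.74°
|T| = 100 / 23.537 ≈ 4.2486
Gain = 20 log₁₀(4.2486) ≈ 12.56 dB
∠T = 0.00° − 77.74° = -77.74°

12.6 dB, -77.7°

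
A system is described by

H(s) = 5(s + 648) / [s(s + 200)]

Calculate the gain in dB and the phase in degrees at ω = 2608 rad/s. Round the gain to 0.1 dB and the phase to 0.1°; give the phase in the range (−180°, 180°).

At s = jω = j2608:
zero (s+648): 648 + j2608 → |·| = √(648²+2608²) = √7221568 ≈ 2687.3, ∠ = arctan(2608/648) ≈ 76.05°
pole (s+200): 200 + j2608 → |·| = √(200²+2608²) = √6841664 ≈ 2615.7, ∠ = arctan(2608/200) ≈ 85.61°
pole at origin: |s| = 2608, ∠ = 90.00° (in denominator)
|H| = 5 · 2687.3 / 6.8217e+06 ≈ 0.0019697
Gain = 20 log₁₀(0.0019697) ≈ -54.11 dB
∠H = 76.05° − 175.61° = -99.56°

-54.1 dB, -99.6°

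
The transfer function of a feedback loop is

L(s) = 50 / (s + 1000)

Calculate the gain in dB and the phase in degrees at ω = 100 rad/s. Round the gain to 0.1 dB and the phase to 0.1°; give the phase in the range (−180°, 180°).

-26.1 dB, -5.7°

Substitute s = j100:
Numerator: 50 = 50 + j0
Denominator: (j100) + 1000 = 1000 + j100
|N| = √(50² + 0²) ≈ 50, ∠N ≈ 0.00°
|D| = √(1000² + 100²) ≈ 1005, ∠D ≈ 5.71°
|L| = 50 / 1005 ≈ 0.049751
Gain = 20 log₁₀(0.049751) ≈ -26.06 dB
∠L = 0.00° − 5.71° = -5.71°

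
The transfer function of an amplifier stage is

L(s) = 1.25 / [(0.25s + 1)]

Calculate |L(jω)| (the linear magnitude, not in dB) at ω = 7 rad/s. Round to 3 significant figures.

0.620

At ω = 7 rad/s:
pole (1 + j7·0.25) = 1 + j1.75 → |·| ≈ 2.0156, ∠ ≈ 60.26°
|L| = 1.25 · 1 / (2.0156) ≈ 0.62016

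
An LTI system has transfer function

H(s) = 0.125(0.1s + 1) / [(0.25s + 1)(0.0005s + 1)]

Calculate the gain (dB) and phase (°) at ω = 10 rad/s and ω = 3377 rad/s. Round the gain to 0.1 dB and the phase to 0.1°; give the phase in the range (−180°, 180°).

At ω = 10 rad/s:
zero (1 + j10·0.1) = 1 + j1 → |·| ≈ 1.4142, ∠ ≈ 45.00°
pole (1 + j10·0.25) = 1 + j2.5 → |·| ≈ 2.6926, ∠ ≈ 68.20°
pole (1 + j10·0.0005) = 1 + j0.005 → |·| ≈ 1, ∠ ≈ 0.29°
|H| = 0.125 · 1.4142 / (2.6926 · 1) ≈ 0.065652
Gain = 20 log₁₀(0.065652) ≈ -23.66 dB
∠H = (45.00°) − (68.20° + 0.29°) = -23.49°

At ω = 3377 rad/s:
zero (1 + j3377·0.1) = 1 + j337.7 → |·| ≈ 337.7, ∠ ≈ 89.83°
pole (1 + j3377·0.25) = 1 + j844.25 → |·| ≈ 844.25, ∠ ≈ 89.93°
pole (1 + j3377·0.0005) = 1 + j1.6885 → |·| ≈ 1.9624, ∠ ≈ 59.36°
|H| = 0.125 · 337.7 / (844.25 · 1.9624) ≈ 0.025479
Gain = 20 log₁₀(0.025479) ≈ -31.88 dB
∠H = (89.83°) − (89.93° + 59.36°) = -59.46°

ω = 10: -23.7 dB, -23.5°; ω = 3377: -31.9 dB, -59.5°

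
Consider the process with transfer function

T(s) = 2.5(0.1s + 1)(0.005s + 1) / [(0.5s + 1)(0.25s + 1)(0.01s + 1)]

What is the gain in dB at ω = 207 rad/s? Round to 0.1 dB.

-44.4 dB

At ω = 207 rad/s:
zero (1 + j207·0.1) = 1 + j20.7 → |·| ≈ 20.724, ∠ ≈ 87.23°
zero (1 + j207·0.005) = 1 + j1.035 → |·| ≈ 1.4392, ∠ ≈ 45.99°
pole (1 + j207·0.5) = 1 + j103.5 → |·| ≈ 103.5, ∠ ≈ 89.45°
pole (1 + j207·0.25) = 1 + j51.75 → |·| ≈ 51.76, ∠ ≈ 88.89°
pole (1 + j207·0.01) = 1 + j2.07 → |·| ≈ 2.2989, ∠ ≈ 64.22°
|T| = 2.5 · 20.724 · 1.4392 / (103.5 · 51.76 · 2.2989) ≈ 0.0060545
Gain = 20 log₁₀(0.0060545) ≈ -44.36 dB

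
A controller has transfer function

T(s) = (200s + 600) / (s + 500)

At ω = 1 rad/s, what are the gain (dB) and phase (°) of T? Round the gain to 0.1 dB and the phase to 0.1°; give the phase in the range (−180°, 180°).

2.0 dB, 18.3°

Substitute s = j1:
Numerator: 200(j1) + 600 = 600 + j200
Denominator: (j1) + 500 = 500 + j1
|N| = √(600² + 200²) ≈ 632.46, ∠N ≈ 18.43°
|D| = √(500² + 1²) ≈ 500, ∠D ≈ 0.11°
|T| = 632.46 / 500 ≈ 1.2649
Gain = 20 log₁₀(1.2649) ≈ 2.04 dB
∠T = 18.43° − 0.11° = 18.32°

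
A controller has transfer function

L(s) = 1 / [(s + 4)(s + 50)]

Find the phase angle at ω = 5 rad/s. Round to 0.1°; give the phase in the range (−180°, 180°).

At s = jω = j5:
pole (s+4): 4 + j5 → |·| = √(4²+5²) = √41 ≈ 6.4031, ∠ = arctan(5/4) ≈ 51.34°
pole (s+50): 50 + j5 → |·| = √(50²+5²) = √2525 ≈ 50.249, ∠ = arctan(5/50) ≈ 5.71°
∠L = 0.00° − 57.05° = -57.05°

-57.1°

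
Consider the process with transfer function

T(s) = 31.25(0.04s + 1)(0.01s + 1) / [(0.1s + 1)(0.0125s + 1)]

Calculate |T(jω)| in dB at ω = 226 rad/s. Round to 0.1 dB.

At ω = 226 rad/s:
zero (1 + j226·0.04) = 1 + j9.04 → |·| ≈ 9.0951, ∠ ≈ 83.69°
zero (1 + j226·0.01) = 1 + j2.26 → |·| ≈ 2.4714, ∠ ≈ 66.13°
pole (1 + j226·0.1) = 1 + j22.6 → |·| ≈ 22.622, ∠ ≈ 87.47°
pole (1 + j226·0.0125) = 1 + j2.825 → |·| ≈ 2.9968, ∠ ≈ 70.51°
|T| = 31.25 · 9.0951 · 2.4714 / (22.622 · 2.9968) ≈ 10.361
Gain = 20 log₁₀(10.361) ≈ 20.31 dB

20.3 dB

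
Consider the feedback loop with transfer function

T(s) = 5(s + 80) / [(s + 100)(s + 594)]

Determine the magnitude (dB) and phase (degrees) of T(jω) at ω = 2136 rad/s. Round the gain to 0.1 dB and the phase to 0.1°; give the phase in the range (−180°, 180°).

At s = jω = j2136:
zero (s+80): 80 + j2136 → |·| = √(80²+2136²) = √4568896 ≈ 2137.5, ∠ = arctan(2136/80) ≈ 87.86°
pole (s+100): 100 + j2136 → |·| = √(100²+2136²) = √4572496 ≈ 2138.3, ∠ = arctan(2136/100) ≈ 87.32°
pole (s+594): 594 + j2136 → |·| = √(594²+2136²) = √4915332 ≈ 2217.1, ∠ = arctan(2136/594) ≈ 74.46°
|T| = 5 · 2137.5 / 4.7408e+06 ≈ 0.0022544
Gain = 20 log₁₀(0.0022544) ≈ -52.94 dB
∠T = 87.86° − 161.78° = -73.92°

-52.9 dB, -73.9°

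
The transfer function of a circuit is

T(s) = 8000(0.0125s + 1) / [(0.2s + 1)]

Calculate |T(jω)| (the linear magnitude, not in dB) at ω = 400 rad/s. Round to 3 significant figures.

At ω = 400 rad/s:
zero (1 + j400·0.0125) = 1 + j5 → |·| ≈ 5.099, ∠ ≈ 78.69°
pole (1 + j400·0.2) = 1 + j80 → |·| ≈ 80.006, ∠ ≈ 89.28°
|T| = 8000 · 5.099 / (80.006) ≈ 509.86

510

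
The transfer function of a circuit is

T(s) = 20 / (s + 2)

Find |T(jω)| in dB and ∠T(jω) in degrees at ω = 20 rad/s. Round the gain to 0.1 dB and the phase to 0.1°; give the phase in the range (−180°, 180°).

At s = jω = j20:
pole (s+2): 2 + j20 → |·| = √(2²+20²) = √404 ≈ 20.1, ∠ = arctan(20/2) ≈ 84.29°
|T| = 20 / 20.1 ≈ 0.99502
Gain = 20 log₁₀(0.99502) ≈ -0.04 dB
∠T = 0.00° − 84.29° = -84.29°

-0.0 dB, -84.3°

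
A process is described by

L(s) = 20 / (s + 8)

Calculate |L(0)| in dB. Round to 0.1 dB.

8.0 dB

L(0) = 20 / (8) = 2.5
20 log₁₀(2.5) ≈ 7.96 dB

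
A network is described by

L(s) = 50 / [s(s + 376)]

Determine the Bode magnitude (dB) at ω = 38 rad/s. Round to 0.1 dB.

-49.2 dB

At s = jω = j38:
pole (s+376): 376 + j38 → |·| = √(376²+38²) = √142820 ≈ 377.92, ∠ = arctan(38/376) ≈ 5.77°
pole at origin: |s| = 38, ∠ = 90.00° (in denominator)
|L| = 50 / 14361 ≈ 0.0034817
Gain = 20 log₁₀(0.0034817) ≈ -49.16 dB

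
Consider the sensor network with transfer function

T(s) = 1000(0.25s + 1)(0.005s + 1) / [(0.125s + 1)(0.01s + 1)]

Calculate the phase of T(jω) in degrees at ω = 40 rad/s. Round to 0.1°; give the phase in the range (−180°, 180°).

At ω = 40 rad/s:
zero (1 + j40·0.25) = 1 + j10 → |·| ≈ 10.05, ∠ ≈ 84.29°
zero (1 + j40·0.005) = 1 + j0.2 → |·| ≈ 1.0198, ∠ ≈ 11.31°
pole (1 + j40·0.125) = 1 + j5 → |·| ≈ 5.099, ∠ ≈ 78.69°
pole (1 + j40·0.01) = 1 + j0.4 → |·| ≈ 1.077, ∠ ≈ 21.80°
∠T = (84.29° + 11.31°) − (78.69° + 21.80°) = -4.89°

-4.9°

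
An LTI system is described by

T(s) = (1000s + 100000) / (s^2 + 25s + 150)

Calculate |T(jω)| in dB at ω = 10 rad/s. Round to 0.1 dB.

Substitute s = j10:
Numerator: 1000(j10) + 100000 = 100000 + j10000
Denominator: (j10)^2 + 25(j10) + 150 = 50 + j250
|N| = √(100000² + 10000²) ≈ 1.005e+05, ∠N ≈ 5.71°
|D| = √(50² + 250²) ≈ 254.95, ∠D ≈ 78.69°
|T| = 1.005e+05 / 254.95 ≈ 394.19
Gain = 20 log₁₀(394.19) ≈ 51.91 dB

51.9 dB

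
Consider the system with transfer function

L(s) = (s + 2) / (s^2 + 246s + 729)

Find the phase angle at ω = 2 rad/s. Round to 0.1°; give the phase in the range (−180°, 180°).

10.8°

Substitute s = j2:
Numerator: (j2) + 2 = 2 + j2
Denominator: (j2)^2 + 246(j2) + 729 = 725 + j492
|N| = √(2² + 2²) ≈ 2.8284, ∠N ≈ 45.00°
|D| = √(725² + 492²) ≈ 876.18, ∠D ≈ 34.16°
∠L = 45.00° − 34.16° = 10.84°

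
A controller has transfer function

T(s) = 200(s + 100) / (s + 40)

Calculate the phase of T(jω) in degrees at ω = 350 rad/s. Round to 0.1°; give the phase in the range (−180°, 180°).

At s = jω = j350:
zero (s+100): 100 + j350 → |·| = √(100²+350²) = √132500 ≈ 364.01, ∠ = arctan(350/100) ≈ 74.05°
pole (s+40): 40 + j350 → |·| = √(40²+350²) = √124100 ≈ 352.28, ∠ = arctan(350/40) ≈ 83.48°
∠T = 74.05° − 83.48° = -9.43°

-9.4°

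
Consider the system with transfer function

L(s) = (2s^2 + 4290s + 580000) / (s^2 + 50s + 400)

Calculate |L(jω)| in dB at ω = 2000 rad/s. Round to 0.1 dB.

Substitute s = j2000:
Numerator: 2(j2000)^2 + 4290(j2000) + 580000 = -7420000 + j8580000
Denominator: (j2000)^2 + 50(j2000) + 400 = -3999600 + j100000
|N| = √(7420000² + 8580000²) ≈ 1.1343e+07, ∠N ≈ 130.85°
|D| = √(3999600² + 100000²) ≈ 4.0008e+06, ∠D ≈ 178.57°
|L| = 1.1343e+07 / 4.0008e+06 ≈ 2.8352
Gain = 20 log₁₀(2.8352) ≈ 9.05 dB

9.1 dB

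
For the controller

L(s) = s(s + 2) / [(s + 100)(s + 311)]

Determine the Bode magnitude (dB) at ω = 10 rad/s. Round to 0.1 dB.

At s = jω = j10:
zero (s+2): 2 + j10 → |·| = √(2²+10²) = √104 ≈ 10.198, ∠ = arctan(10/2) ≈ 78.69°
zero at origin: s = j10 → |·| = 10, ∠ = 90.00°
pole (s+100): 100 + j10 → |·| = √(100²+10²) = √10100 ≈ 100.5, ∠ = arctan(10/100) ≈ 5.71°
pole (s+311): 311 + j10 → |·| = √(311²+10²) = √96821 ≈ 311.16, ∠ = arctan(10/311) ≈ 1.84°
|L| = 1 · 101.98 / 31272 ≈ 0.0032611
Gain = 20 log₁₀(0.0032611) ≈ -49.73 dB

-49.7 dB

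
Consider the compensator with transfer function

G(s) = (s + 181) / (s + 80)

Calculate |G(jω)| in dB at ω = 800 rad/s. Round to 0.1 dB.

0.2 dB

Substitute s = j800:
Numerator: (j800) + 181 = 181 + j800
Denominator: (j800) + 80 = 80 + j800
|N| = √(181² + 800²) ≈ 820.22, ∠N ≈ 77.25°
|D| = √(80² + 800²) ≈ 803.99, ∠D ≈ 84.29°
|G| = 820.22 / 803.99 ≈ 1.0202
Gain = 20 log₁₀(1.0202) ≈ 0.17 dB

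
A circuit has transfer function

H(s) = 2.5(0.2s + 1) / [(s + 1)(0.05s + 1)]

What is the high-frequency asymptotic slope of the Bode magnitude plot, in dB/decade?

Each pole contributes −20 dB/decade at high frequency; each zero contributes +20 dB/decade.
Net: 1 zero(s) − 2 pole(s) → -20 dB/decade.

-20 dB/decade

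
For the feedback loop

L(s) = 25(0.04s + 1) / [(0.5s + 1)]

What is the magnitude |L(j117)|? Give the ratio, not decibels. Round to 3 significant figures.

At ω = 117 rad/s:
zero (1 + j117·0.04) = 1 + j4.68 → |·| ≈ 4.7856, ∠ ≈ 77.94°
pole (1 + j117·0.5) = 1 + j58.5 → |·| ≈ 58.509, ∠ ≈ 89.02°
|L| = 25 · 4.7856 / (58.509) ≈ 2.0448

2.04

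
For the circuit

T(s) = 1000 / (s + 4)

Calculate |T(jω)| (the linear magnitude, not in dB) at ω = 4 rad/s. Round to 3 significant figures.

At s = jω = j4:
pole (s+4): 4 + j4 → |·| = √(4²+4²) = √32 ≈ 5.6569, ∠ = arctan(4/4) ≈ 45.00°
|T| = 1000 / 5.6569 ≈ 176.78

177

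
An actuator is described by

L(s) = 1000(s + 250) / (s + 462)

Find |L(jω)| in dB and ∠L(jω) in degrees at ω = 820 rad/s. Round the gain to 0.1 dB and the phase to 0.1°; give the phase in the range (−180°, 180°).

59.2 dB, 12.4°

At s = jω = j820:
zero (s+250): 250 + j820 → |·| = √(250²+820²) = √734900 ≈ 857.26, ∠ = arctan(820/250) ≈ 73.04°
pole (s+462): 462 + j820 → |·| = √(462²+820²) = √885844 ≈ 941.19, ∠ = arctan(820/462) ≈ 60.60°
|L| = 1000 · 857.26 / 941.19 ≈ 910.83
Gain = 20 log₁₀(910.83) ≈ 59.19 dB
∠L = 73.04° − 60.60° = 12.44°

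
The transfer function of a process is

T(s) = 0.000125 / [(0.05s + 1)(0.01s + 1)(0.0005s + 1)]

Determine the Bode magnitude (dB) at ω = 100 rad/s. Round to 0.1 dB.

-95.2 dB

At ω = 100 rad/s:
pole (1 + j100·0.05) = 1 + j5 → |·| ≈ 5.099, ∠ ≈ 78.69°
pole (1 + j100·0.01) = 1 + j1 → |·| ≈ 1.4142, ∠ ≈ 45.00°
pole (1 + j100·0.0005) = 1 + j0.05 → |·| ≈ 1.0012, ∠ ≈ 2.86°
|T| = 0.000125 · 1 / (5.099 · 1.4142 · 1.0012) ≈ 1.7314e-05
Gain = 20 log₁₀(1.7314e-05) ≈ -95.23 dB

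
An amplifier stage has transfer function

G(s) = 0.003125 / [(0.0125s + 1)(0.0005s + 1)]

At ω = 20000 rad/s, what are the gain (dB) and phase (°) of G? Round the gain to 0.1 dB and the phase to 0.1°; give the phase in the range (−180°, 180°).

-118.1 dB, -174.1°

At ω = 20000 rad/s:
pole (1 + j20000·0.0125) = 1 + j250 → |·| ≈ 250, ∠ ≈ 89.77°
pole (1 + j20000·0.0005) = 1 + j10 → |·| ≈ 10.05, ∠ ≈ 84.29°
|G| = 0.003125 · 1 / (250 · 10.05) ≈ 1.2438e-06
Gain = 20 log₁₀(1.2438e-06) ≈ -118.10 dB
∠G = (0°) − (89.77° + 84.29°) = -174.06°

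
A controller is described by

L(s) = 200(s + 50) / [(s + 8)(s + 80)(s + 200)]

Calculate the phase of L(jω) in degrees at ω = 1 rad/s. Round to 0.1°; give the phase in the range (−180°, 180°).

At s = jω = j1:
zero (s+50): 50 + j1 → |·| = √(50²+1²) = √2501 ≈ 50.01, ∠ = arctan(1/50) ≈ 1.15°
pole (s+8): 8 + j1 → |·| = √(8²+1²) = √65 ≈ 8.0623, ∠ = arctan(1/8) ≈ 7.13°
pole (s+80): 80 + j1 → |·| = √(80²+1²) = √6401 ≈ 80.006, ∠ = arctan(1/80) ≈ 0.72°
pole (s+200): 200 + j1 → |·| = √(200²+1²) = √40001 ≈ 200, ∠ = arctan(1/200) ≈ 0.29°
∠L = 1.15° − 8.14° = -6.99°

-7.0°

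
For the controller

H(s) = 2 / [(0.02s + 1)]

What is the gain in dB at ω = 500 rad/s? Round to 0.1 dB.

-14.0 dB

At ω = 500 rad/s:
pole (1 + j500·0.02) = 1 + j10 → |·| ≈ 10.05, ∠ ≈ 84.29°
|H| = 2 · 1 / (10.05) ≈ 0.199
Gain = 20 log₁₀(0.199) ≈ -14.02 dB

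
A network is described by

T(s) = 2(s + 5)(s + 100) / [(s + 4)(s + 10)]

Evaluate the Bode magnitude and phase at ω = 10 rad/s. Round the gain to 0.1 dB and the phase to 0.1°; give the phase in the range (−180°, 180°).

23.4 dB, -44.1°

At s = jω = j10:
zero (s+5): 5 + j10 → |·| = √(5²+10²) = √125 ≈ 11.18, ∠ = arctan(10/5) ≈ 63.43°
zero (s+100): 100 + j10 → |·| = √(100²+10²) = √10100 ≈ 100.5, ∠ = arctan(10/100) ≈ 5.71°
pole (s+4): 4 + j10 → |·| = √(4²+10²) = √116 ≈ 10.77, ∠ = arctan(10/4) ≈ 68.20°
pole (s+10): 10 + j10 → |·| = √(10²+10²) = √200 ≈ 14.142, ∠ = arctan(10/10) ≈ 45.00°
|T| = 2 · 1123.6 / 152.31 ≈ 14.754
Gain = 20 log₁₀(14.754) ≈ 23.38 dB
∠T = 69.14° − 113.20° = -44.06°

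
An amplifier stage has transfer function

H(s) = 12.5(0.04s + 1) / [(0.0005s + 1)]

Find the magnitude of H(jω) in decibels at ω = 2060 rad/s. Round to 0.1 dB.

57.1 dB

At ω = 2060 rad/s:
zero (1 + j2060·0.04) = 1 + j82.4 → |·| ≈ 82.406, ∠ ≈ 89.30°
pole (1 + j2060·0.0005) = 1 + j1.03 → |·| ≈ 1.4356, ∠ ≈ 45.85°
|H| = 12.5 · 82.406 / (1.4356) ≈ 717.52
Gain = 20 log₁₀(717.52) ≈ 57.12 dB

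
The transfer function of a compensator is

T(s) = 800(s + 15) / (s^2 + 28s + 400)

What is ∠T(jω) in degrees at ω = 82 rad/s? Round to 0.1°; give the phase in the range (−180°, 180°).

At s = jω = j82:
zero (s+15): 15 + j82 → |·| = √(15²+82²) = √6949 ≈ 83.361, ∠ = arctan(82/15) ≈ 79.63°
quadratic: (j82)² + 28·j82 + 400 = -6324 + j2296 → |·| ≈ 6727.9, ∠ ≈ 160.05°
∠T = 79.63° − 160.05° = -80.42°

-80.4°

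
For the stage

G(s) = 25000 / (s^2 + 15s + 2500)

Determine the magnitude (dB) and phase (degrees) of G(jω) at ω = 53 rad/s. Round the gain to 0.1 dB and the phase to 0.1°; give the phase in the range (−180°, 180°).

29.3 dB, -111.2°

At s = jω = j53:
quadratic: (j53)² + 15·j53 + 2500 = -309 + j795 → |·| ≈ 852.94, ∠ ≈ 111.24°
|G| = 25000 / 852.94 ≈ 29.31
Gain = 20 log₁₀(29.31) ≈ 29.34 dB
∠G = 0.00° − 111.24° = -111.24°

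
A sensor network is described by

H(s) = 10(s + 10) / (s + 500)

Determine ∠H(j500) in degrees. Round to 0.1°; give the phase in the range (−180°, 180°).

43.9°

At s = jω = j500:
zero (s+10): 10 + j500 → |·| = √(10²+500²) = √250100 ≈ 500.1, ∠ = arctan(500/10) ≈ 88.85°
pole (s+500): 500 + j500 → |·| = √(500²+500²) = √500000 ≈ 707.11, ∠ = arctan(500/500) ≈ 45.00°
∠H = 88.85° − 45.00° = 43.85°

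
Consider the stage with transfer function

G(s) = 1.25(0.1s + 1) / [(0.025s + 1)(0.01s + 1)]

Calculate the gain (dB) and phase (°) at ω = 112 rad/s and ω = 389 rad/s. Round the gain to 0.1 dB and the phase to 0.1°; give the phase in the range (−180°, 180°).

ω = 112: 10.0 dB, -33.7°; ω = 389: 1.9 dB, -71.2°

At ω = 112 rad/s:
zero (1 + j112·0.1) = 1 + j11.2 → |·| ≈ 11.245, ∠ ≈ 84.90°
pole (1 + j112·0.025) = 1 + j2.8 → |·| ≈ 2.9732, ∠ ≈ 70.35°
pole (1 + j112·0.01) = 1 + j1.12 → |·| ≈ 1.5015, ∠ ≈ 48.24°
|G| = 1.25 · 11.245 / (2.9732 · 1.5015) ≈ 3.1486
Gain = 20 log₁₀(3.1486) ≈ 9.96 dB
∠G = (84.90°) − (70.35° + 48.24°) = -33.69°

At ω = 389 rad/s:
zero (1 + j389·0.1) = 1 + j38.9 → |·| ≈ 38.913, ∠ ≈ 88.53°
pole (1 + j389·0.025) = 1 + j9.725 → |·| ≈ 9.7763, ∠ ≈ 84.13°
pole (1 + j389·0.01) = 1 + j3.89 → |·| ≈ 4.0165, ∠ ≈ 75.58°
|G| = 1.25 · 38.913 / (9.7763 · 4.0165) ≈ 1.2387
Gain = 20 log₁₀(1.2387) ≈ 1.86 dB
∠G = (88.53°) − (84.13° + 75.58°) = -71.18°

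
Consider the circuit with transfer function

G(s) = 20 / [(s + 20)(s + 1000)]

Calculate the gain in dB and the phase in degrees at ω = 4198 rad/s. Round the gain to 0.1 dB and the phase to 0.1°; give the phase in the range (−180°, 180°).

At s = jω = j4198:
pole (s+20): 20 + j4198 → |·| = √(20²+4198²) = √17623604 ≈ 4198, ∠ = arctan(4198/20) ≈ 89.73°
pole (s+1000): 1000 + j4198 → |·| = √(1000²+4198²) = √18623204 ≈ 4315.5, ∠ = arctan(4198/1000) ≈ 76.60°
|G| = 20 / 1.8116e+07 ≈ 1.104e-06
Gain = 20 log₁₀(1.104e-06) ≈ -119.14 dB
∠G = 0.00° − 166.33° = -166.33°

-119.1 dB, -166.3°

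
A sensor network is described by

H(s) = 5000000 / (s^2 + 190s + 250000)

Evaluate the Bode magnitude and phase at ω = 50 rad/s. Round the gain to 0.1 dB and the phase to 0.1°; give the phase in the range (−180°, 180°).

26.1 dB, -2.2°

At s = jω = j50:
quadratic: (j50)² + 190·j50 + 250000 = 247500 + j9500 → |·| ≈ 2.4768e+05, ∠ ≈ 2.20°
|H| = 5000000 / 2.4768e+05 ≈ 20.187
Gain = 20 log₁₀(20.187) ≈ 26.10 dB
∠H = 0.00° − 2.20° = -2.20°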